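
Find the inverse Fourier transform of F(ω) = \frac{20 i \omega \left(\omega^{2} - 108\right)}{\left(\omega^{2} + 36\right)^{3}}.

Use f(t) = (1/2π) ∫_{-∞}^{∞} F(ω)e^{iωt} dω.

f(t) = 5 t e^{- 6 \left|{t}\right|} \left|{t}\right|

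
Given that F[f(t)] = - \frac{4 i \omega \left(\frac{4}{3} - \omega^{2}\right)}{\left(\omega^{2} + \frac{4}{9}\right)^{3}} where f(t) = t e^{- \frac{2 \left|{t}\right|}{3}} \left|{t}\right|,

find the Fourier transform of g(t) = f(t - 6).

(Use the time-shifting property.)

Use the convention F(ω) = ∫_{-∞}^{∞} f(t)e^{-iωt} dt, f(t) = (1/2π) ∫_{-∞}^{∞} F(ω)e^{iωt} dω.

F[g](ω) = \frac{972 i \omega \left(3 \omega^{2} - 4\right) e^{- 6 i \omega}}{\left(9 \omega^{2} + 4\right)^{3}}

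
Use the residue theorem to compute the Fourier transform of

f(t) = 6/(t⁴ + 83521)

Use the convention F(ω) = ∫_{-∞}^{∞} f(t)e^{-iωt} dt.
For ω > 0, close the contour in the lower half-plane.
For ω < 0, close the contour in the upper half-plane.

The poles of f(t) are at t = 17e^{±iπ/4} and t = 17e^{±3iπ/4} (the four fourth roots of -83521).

Let g(z) = f(z)e^{-iωz}; for large |z| the factor e^{-iωz} decays in the lower half-plane when ω > 0 and in the upper half-plane when ω < 0.

Case ω > 0 (lower half-plane, clockwise contour ⇒ F(ω) = -2πi·ΣRes):
  Res_{z = - \frac{17 \sqrt{2}}{2} - \frac{17 \sqrt{2} i}{2}} g(z) = \frac{3 \sqrt{2} i \left(1 - i\right) e^{\frac{17 \sqrt{2} \omega \left(-1 + i\right)}{2}}}{19652}
  Res_{z = \frac{17 \sqrt{2}}{2} - \frac{17 \sqrt{2} i}{2}} g(z) = \frac{3 \sqrt{2} i \left(1 + i\right) e^{- \frac{17 \sqrt{2} \omega \left(1 + i\right)}{2}}}{19652}
  F(ω) = -2πi·ΣRes = \frac{3 \sqrt{2} \pi \left(1 - i\right) \left(e^{17 \sqrt{2} i \omega} + i\right) e^{- \frac{17 \sqrt{2} \omega \left(1 + i\right)}{2}}}{9826} = \frac{6 \pi e^{- \frac{17 \sqrt{2} \omega}{2}} \sin{\left(\frac{17 \sqrt{2} \omega}{2} + \frac{\pi}{4} \right)}}{4913}

Case ω < 0 (upper half-plane, counterclockwise contour ⇒ F(ω) = +2πi·ΣRes):
  Res_{z = \frac{17 \sqrt{2}}{2} + \frac{17 \sqrt{2} i}{2}} g(z) = \frac{3 \sqrt{2} i \left(-1 + i\right) e^{\frac{17 \sqrt{2} \omega \left(1 - i\right)}{2}}}{19652}
  Res_{z = - \frac{17 \sqrt{2}}{2} + \frac{17 \sqrt{2} i}{2}} g(z) = \frac{3 \sqrt{2} \left(1 - i\right) e^{\frac{17 \sqrt{2} \omega \left(1 + i\right)}{2}}}{19652}
  F(ω) = 2πi·ΣRes = - \frac{3 \sqrt{2} i \pi \left(i \left(1 - i\right) e^{\frac{17 \sqrt{2} \omega \left(1 - i\right)}{2}} - \left(1 - i\right) e^{\frac{17 \sqrt{2} \omega \left(1 + i\right)}{2}}\right)}{9826} = \frac{6 \pi e^{\frac{17 \sqrt{2} \omega}{2}} \cos{\left(\frac{17 \sqrt{2} \omega}{2} + \frac{\pi}{4} \right)}}{4913}

Both cases combine into a single formula in |ω|:

F(ω) = \frac{6 \pi e^{- \frac{17 \sqrt{2} \left|{\omega}\right|}{2}} \sin{\left(\frac{17 \sqrt{2} \left|{\omega}\right|}{2} + \frac{\pi}{4} \right)}}{4913}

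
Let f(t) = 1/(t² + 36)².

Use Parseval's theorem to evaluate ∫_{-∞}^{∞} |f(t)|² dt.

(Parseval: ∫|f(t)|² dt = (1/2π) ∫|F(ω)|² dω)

∫|f(t)|² dt = \frac{5 \pi}{4478976}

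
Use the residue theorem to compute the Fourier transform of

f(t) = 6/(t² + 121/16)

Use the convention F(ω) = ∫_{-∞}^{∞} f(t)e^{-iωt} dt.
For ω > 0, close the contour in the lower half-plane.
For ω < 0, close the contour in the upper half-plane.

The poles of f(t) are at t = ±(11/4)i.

Let g(z) = f(z)e^{-iωz}; for large |z| the factor e^{-iωz} decays in the lower half-plane when ω > 0 and in the upper half-plane when ω < 0.

Case ω > 0 (lower half-plane, clockwise contour ⇒ F(ω) = -2πi·ΣRes):
  Res_{z = - \frac{11 i}{4}} g(z) = \frac{12 i e^{- \frac{11 \omega}{4}}}{11}
  F(ω) = -2πi·ΣRes = \frac{24 \pi e^{- \frac{11 \omega}{4}}}{11}

Case ω < 0 (upper half-plane, counterclockwise contour ⇒ F(ω) = +2πi·ΣRes):
  Res_{z = \frac{11 i}{4}} g(z) = - \frac{12 i e^{\frac{11 \omega}{4}}}{11}
  F(ω) = 2πi·ΣRes = \frac{24 \pi e^{\frac{11 \omega}{4}}}{11}

Both cases combine into a single formula in |ω|:

F(ω) = \frac{24 \pi e^{- \frac{11 \left|{\omega}\right|}{4}}}{11}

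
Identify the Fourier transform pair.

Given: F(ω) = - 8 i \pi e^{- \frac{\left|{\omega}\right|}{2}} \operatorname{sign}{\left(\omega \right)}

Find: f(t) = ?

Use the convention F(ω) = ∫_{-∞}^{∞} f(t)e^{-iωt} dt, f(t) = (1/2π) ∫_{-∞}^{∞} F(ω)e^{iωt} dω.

f(t) = \frac{8 t}{t^{2} + \frac{1}{4}}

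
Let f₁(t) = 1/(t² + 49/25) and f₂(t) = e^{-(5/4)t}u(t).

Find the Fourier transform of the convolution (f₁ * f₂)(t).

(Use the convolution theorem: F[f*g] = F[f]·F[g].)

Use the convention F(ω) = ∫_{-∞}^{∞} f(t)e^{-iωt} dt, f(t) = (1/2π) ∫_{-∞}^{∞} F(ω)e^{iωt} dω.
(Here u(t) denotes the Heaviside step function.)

F[f₁*f₂](ω) = \frac{20 \pi e^{- \frac{7 \left|{\omega}\right|}{5}}}{7 \left(4 i \omega + 5\right)}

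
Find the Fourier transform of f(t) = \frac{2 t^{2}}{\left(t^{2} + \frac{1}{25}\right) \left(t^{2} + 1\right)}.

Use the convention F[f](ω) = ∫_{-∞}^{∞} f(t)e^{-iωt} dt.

F(ω) = \frac{25 \pi e^{- \left|{\omega}\right|}}{12} - \frac{5 \pi e^{- \frac{\left|{\omega}\right|}{5}}}{12}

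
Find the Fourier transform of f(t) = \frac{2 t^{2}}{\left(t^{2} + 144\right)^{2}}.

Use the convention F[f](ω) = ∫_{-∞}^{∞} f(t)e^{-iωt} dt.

F(ω) = \frac{\pi \left(1 - 12 \left|{\omega}\right|\right) e^{- 12 \left|{\omega}\right|}}{12}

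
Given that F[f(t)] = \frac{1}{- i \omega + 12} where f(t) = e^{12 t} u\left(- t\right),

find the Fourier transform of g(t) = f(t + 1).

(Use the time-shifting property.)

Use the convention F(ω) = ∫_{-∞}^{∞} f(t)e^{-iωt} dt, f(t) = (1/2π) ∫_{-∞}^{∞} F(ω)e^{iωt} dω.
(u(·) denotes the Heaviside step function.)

F[g](ω) = - \frac{e^{i \omega}}{i \omega - 12}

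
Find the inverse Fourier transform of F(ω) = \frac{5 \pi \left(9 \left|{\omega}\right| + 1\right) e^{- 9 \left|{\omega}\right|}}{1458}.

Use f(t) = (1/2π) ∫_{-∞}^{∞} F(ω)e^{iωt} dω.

f(t) = \frac{5}{\left(t^{2} + 81\right)^{2}}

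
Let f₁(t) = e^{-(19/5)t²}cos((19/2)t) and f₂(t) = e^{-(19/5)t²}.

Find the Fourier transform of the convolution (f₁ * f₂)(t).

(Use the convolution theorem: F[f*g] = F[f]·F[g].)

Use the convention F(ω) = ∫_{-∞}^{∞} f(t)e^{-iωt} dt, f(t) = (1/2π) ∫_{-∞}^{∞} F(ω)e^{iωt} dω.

F[f₁*f₂](ω) = \frac{5 \pi \left(e^{\frac{5 \omega}{2}} + 1\right) e^{- \frac{5 \omega^{2}}{38} - \frac{5 \omega}{4} - \frac{95}{16}}}{38}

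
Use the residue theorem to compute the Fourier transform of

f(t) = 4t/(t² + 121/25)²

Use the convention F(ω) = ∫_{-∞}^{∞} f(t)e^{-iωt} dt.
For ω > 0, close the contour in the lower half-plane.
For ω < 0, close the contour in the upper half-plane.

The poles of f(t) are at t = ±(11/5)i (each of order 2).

Let g(z) = f(z)e^{-iωz}; for large |z| the factor e^{-iωz} decays in the lower half-plane when ω > 0 and in the upper half-plane when ω < 0.

Case ω > 0 (lower half-plane, clockwise contour ⇒ F(ω) = -2πi·ΣRes):
  Res_{z = - \frac{11 i}{5}} g(z) = \frac{5 \omega e^{- \frac{11 \omega}{5}}}{11} (pole of order 2)
  F(ω) = -2πi·ΣRes = - \frac{10 i \pi \omega e^{- \frac{11 \omega}{5}}}{11}

Case ω < 0 (upper half-plane, counterclockwise contour ⇒ F(ω) = +2πi·ΣRes):
  Res_{z = \frac{11 i}{5}} g(z) = - \frac{5 \omega e^{\frac{11 \omega}{5}}}{11} (pole of order 2)
  F(ω) = 2πi·ΣRes = - \frac{10 i \pi \omega e^{\frac{11 \omega}{5}}}{11}

Both cases combine into a single formula in |ω|:

F(ω) = - \frac{10 i \pi \omega e^{- \frac{11 \left|{\omega}\right|}{5}}}{11}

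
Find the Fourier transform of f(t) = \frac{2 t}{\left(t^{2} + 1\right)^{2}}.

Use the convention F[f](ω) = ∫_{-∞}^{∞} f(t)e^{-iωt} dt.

F(ω) = - i \pi \omega e^{- \left|{\omega}\right|}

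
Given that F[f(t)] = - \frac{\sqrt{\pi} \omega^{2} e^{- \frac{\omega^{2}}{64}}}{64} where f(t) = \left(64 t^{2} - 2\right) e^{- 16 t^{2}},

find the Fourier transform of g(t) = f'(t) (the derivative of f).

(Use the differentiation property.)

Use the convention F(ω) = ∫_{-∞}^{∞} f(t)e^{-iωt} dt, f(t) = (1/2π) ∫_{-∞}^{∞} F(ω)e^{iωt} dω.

F[g](ω) = - \frac{i \sqrt{\pi} \omega^{3} e^{- \frac{\omega^{2}}{64}}}{64}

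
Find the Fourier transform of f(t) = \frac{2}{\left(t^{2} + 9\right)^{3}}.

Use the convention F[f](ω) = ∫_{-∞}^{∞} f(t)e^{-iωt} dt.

F(ω) = \frac{\pi \left(3 \omega^{2} + 3 \left|{\omega}\right| + 1\right) e^{- 3 \left|{\omega}\right|}}{324}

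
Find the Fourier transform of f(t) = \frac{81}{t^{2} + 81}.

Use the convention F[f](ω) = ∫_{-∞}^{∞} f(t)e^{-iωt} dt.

F(ω) = 9 \pi e^{- 9 \left|{\omega}\right|}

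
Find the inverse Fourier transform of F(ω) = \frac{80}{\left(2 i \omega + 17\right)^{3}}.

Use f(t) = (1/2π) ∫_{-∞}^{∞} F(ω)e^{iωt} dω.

f(t) = 5 t^{2} e^{- \frac{17 t}{2}} u\left(t\right)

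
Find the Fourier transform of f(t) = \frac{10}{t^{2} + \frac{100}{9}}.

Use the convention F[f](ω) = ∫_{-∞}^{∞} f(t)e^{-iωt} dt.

F(ω) = 3 \pi e^{- \frac{10 \left|{\omega}\right|}{3}}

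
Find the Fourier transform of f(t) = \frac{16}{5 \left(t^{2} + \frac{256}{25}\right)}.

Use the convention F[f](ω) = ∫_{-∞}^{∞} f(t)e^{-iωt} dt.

F(ω) = \pi e^{- \frac{16 \left|{\omega}\right|}{5}}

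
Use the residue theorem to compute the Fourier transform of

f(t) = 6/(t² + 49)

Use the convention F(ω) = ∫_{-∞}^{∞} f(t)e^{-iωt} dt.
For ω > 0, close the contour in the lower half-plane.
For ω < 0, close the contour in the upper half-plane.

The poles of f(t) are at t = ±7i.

Let g(z) = f(z)e^{-iωz}; for large |z| the factor e^{-iωz} decays in the lower half-plane when ω > 0 and in the upper half-plane when ω < 0.

Case ω > 0 (lower half-plane, clockwise contour ⇒ F(ω) = -2πi·ΣRes):
  Res_{z = - 7 i} g(z) = \frac{3 i e^{- 7 \omega}}{7}
  F(ω) = -2πi·ΣRes = \frac{6 \pi e^{- 7 \omega}}{7}

Case ω < 0 (upper half-plane, counterclockwise contour ⇒ F(ω) = +2πi·ΣRes):
  Res_{z = 7 i} g(z) = - \frac{3 i e^{7 \omega}}{7}
  F(ω) = 2πi·ΣRes = \frac{6 \pi e^{7 \omega}}{7}

Both cases combine into a single formula in |ω|:

F(ω) = \frac{6 \pi e^{- 7 \left|{\omega}\right|}}{7}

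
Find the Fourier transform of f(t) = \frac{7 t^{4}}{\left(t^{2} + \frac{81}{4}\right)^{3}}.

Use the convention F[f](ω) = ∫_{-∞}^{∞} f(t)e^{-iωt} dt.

F(ω) = \frac{7 \pi \left(27 \omega^{2} - 30 \left|{\omega}\right| + 4\right) e^{- \frac{9 \left|{\omega}\right|}{2}}}{48}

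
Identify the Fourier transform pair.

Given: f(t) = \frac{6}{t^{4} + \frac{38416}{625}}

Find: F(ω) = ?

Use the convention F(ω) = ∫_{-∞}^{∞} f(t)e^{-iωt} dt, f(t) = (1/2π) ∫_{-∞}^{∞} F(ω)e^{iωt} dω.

F(ω) = \frac{375 \pi e^{- \frac{7 \sqrt{2} \left|{\omega}\right|}{5}} \sin{\left(\frac{7 \sqrt{2} \left|{\omega}\right|}{5} + \frac{\pi}{4} \right)}}{1372}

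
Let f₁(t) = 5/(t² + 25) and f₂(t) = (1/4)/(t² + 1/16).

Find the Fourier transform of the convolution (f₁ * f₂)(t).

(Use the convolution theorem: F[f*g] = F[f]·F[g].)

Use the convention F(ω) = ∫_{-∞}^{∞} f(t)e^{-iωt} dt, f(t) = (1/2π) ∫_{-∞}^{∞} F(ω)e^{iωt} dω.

F[f₁*f₂](ω) = \pi^{2} e^{- \frac{21 \left|{\omega}\right|}{4}}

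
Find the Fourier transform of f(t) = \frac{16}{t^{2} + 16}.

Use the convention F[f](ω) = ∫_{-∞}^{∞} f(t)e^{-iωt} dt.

F(ω) = 4 \pi e^{- 4 \left|{\omega}\right|}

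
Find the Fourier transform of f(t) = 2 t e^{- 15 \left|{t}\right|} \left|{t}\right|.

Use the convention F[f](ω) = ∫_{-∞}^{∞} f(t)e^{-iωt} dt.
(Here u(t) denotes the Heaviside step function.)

F(ω) = \frac{8 i \omega \left(\omega^{2} - 675\right)}{\left(\omega^{2} + 225\right)^{3}}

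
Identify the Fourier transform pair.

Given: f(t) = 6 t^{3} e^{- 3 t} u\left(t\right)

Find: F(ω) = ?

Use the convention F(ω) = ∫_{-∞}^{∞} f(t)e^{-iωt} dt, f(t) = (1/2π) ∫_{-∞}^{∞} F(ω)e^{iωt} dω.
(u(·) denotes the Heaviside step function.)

F(ω) = \frac{36}{\left(i \omega + 3\right)^{4}}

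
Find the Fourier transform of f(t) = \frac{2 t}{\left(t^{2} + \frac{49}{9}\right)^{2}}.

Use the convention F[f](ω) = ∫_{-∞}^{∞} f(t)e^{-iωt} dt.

F(ω) = - \frac{3 i \pi \omega e^{- \frac{7 \left|{\omega}\right|}{3}}}{7}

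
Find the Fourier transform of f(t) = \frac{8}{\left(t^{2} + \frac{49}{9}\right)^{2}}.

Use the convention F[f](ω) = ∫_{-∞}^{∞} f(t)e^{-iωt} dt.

F(ω) = \frac{36 \pi \left(7 \left|{\omega}\right| + 3\right) e^{- \frac{7 \left|{\omega}\right|}{3}}}{343}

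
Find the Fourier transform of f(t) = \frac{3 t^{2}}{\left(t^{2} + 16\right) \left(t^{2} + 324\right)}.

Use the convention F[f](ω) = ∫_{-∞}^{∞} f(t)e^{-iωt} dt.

F(ω) = \frac{3 \pi \left(9 - 2 e^{14 \left|{\omega}\right|}\right) e^{- 18 \left|{\omega}\right|}}{154}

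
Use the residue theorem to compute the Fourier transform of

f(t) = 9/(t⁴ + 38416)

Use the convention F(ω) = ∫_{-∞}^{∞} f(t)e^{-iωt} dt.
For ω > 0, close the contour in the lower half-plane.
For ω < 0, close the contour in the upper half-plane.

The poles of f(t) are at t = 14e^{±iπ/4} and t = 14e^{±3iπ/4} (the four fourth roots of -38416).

Let g(z) = f(z)e^{-iωz}; for large |z| the factor e^{-iωz} decays in the lower half-plane when ω > 0 and in the upper half-plane when ω < 0.

Case ω > 0 (lower half-plane, clockwise contour ⇒ F(ω) = -2πi·ΣRes):
  Res_{z = - 7 \sqrt{2} - 7 \sqrt{2} i} g(z) = \frac{9 \sqrt{2} i \left(1 - i\right) e^{7 \sqrt{2} \omega \left(-1 + i\right)}}{21952}
  Res_{z = 7 \sqrt{2} - 7 \sqrt{2} i} g(z) = \frac{9 \sqrt{2} i \left(1 + i\right) e^{- 7 \sqrt{2} \omega \left(1 + i\right)}}{21952}
  F(ω) = -2πi·ΣRes = \frac{9 \sqrt{2} \pi \left(1 - i\right) \left(e^{14 \sqrt{2} i \omega} + i\right) e^{- 7 \sqrt{2} \omega \left(1 + i\right)}}{10976} = \frac{9 \pi e^{- 7 \sqrt{2} \omega} \sin{\left(7 \sqrt{2} \omega + \frac{\pi}{4} \right)}}{2744}

Case ω < 0 (upper half-plane, counterclockwise contour ⇒ F(ω) = +2πi·ΣRes):
  Res_{z = 7 \sqrt{2} + 7 \sqrt{2} i} g(z) = \frac{9 \sqrt{2} i \left(-1 + i\right) e^{7 \sqrt{2} \omega \left(1 - i\right)}}{21952}
  Res_{z = - 7 \sqrt{2} + 7 \sqrt{2} i} g(z) = \frac{9 \sqrt{2} \left(1 - i\right) e^{7 \sqrt{2} \omega \left(1 + i\right)}}{21952}
  F(ω) = 2πi·ΣRes = - \frac{9 \sqrt{2} i \pi \left(i \left(1 - i\right) e^{7 \sqrt{2} \omega \left(1 - i\right)} - \left(1 - i\right) e^{7 \sqrt{2} \omega \left(1 + i\right)}\right)}{10976} = \frac{9 \pi e^{7 \sqrt{2} \omega} \cos{\left(7 \sqrt{2} \omega + \frac{\pi}{4} \right)}}{2744}

Both cases combine into a single formula in |ω|:

F(ω) = \frac{9 \pi e^{- 7 \sqrt{2} \left|{\omega}\right|} \sin{\left(7 \sqrt{2} \left|{\omega}\right| + \frac{\pi}{4} \right)}}{2744}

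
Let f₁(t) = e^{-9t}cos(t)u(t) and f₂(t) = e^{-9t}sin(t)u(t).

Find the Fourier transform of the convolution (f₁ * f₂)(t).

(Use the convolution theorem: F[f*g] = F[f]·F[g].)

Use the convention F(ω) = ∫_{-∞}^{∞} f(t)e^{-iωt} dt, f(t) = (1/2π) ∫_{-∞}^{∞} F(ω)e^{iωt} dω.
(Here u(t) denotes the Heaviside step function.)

F[f₁*f₂](ω) = \frac{i \omega + 9}{\left(\left(i \omega + 9\right)^{2} + 1\right)^{2}}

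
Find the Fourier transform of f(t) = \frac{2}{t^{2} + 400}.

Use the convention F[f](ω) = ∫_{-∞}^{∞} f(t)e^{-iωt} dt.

F(ω) = \frac{\pi e^{- 20 \left|{\omega}\right|}}{10}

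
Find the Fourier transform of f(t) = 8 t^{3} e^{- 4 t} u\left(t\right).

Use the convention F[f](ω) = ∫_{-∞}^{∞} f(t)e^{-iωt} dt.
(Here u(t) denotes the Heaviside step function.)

F(ω) = \frac{48}{\left(i \omega + 4\right)^{4}}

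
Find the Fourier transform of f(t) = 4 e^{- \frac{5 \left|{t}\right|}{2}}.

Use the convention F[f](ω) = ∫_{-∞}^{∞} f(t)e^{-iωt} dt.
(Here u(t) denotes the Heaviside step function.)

F(ω) = \frac{80}{4 \omega^{2} + 25}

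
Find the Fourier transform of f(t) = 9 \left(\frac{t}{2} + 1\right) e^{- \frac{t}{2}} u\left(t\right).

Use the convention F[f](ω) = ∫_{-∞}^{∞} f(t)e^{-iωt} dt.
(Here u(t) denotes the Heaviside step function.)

F(ω) = \frac{36 \left(- i \omega - 1\right)}{4 \omega^{2} - 4 i \omega - 1}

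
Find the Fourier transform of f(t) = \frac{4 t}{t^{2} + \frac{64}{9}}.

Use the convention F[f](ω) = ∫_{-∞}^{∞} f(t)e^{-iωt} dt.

F(ω) = - 4 i \pi e^{- \frac{8 \left|{\omega}\right|}{3}} \operatorname{sign}{\left(\omega \right)}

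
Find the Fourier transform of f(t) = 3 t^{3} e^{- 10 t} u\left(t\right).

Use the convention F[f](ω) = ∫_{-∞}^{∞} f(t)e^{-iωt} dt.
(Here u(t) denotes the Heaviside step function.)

F(ω) = \frac{18}{\left(i \omega + 10\right)^{4}}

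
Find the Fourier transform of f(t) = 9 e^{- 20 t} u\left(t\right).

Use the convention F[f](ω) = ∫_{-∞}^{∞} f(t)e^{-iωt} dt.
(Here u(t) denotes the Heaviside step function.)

F(ω) = \frac{9}{i \omega + 20}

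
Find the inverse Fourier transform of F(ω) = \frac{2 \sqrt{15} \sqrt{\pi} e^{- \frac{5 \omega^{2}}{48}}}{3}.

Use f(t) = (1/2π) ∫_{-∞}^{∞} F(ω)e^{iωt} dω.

f(t) = 4 e^{- \frac{12 t^{2}}{5}}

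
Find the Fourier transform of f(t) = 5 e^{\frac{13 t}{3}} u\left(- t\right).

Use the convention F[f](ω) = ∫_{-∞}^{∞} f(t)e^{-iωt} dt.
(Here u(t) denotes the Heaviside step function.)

F(ω) = - \frac{15}{3 i \omega - 13}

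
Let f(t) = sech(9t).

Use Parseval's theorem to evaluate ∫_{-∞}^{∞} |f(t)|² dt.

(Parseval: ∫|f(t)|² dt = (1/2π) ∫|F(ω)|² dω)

∫|f(t)|² dt = \frac{2}{9}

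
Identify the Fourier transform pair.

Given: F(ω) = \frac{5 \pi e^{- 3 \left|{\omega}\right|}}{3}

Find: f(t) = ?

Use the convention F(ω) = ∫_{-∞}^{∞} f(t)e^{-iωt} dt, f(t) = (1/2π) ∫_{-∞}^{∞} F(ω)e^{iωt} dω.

f(t) = \frac{5}{t^{2} + 9}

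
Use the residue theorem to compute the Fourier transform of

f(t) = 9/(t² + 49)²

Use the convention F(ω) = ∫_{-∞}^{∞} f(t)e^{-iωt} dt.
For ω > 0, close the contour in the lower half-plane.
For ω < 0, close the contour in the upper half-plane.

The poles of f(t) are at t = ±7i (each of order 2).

Let g(z) = f(z)e^{-iωz}; for large |z| the factor e^{-iωz} decays in the lower half-plane when ω > 0 and in the upper half-plane when ω < 0.

Case ω > 0 (lower half-plane, clockwise contour ⇒ F(ω) = -2πi·ΣRes):
  Res_{z = - 7 i} g(z) = \frac{9 i \left(7 \omega + 1\right) e^{- 7 \omega}}{1372} (pole of order 2)
  F(ω) = -2πi·ΣRes = \frac{9 \pi \left(7 \omega + 1\right) e^{- 7 \omega}}{686}

Case ω < 0 (upper half-plane, counterclockwise contour ⇒ F(ω) = +2πi·ΣRes):
  Res_{z = 7 i} g(z) = \frac{9 i \left(7 \omega - 1\right) e^{7 \omega}}{1372} (pole of order 2)
  F(ω) = 2πi·ΣRes = \frac{9 \pi \left(1 - 7 \omega\right) e^{7 \omega}}{686}

Both cases combine into a single formula in |ω|:

F(ω) = \frac{9 \pi \left(7 \left|{\omega}\right| + 1\right) e^{- 7 \left|{\omega}\right|}}{686}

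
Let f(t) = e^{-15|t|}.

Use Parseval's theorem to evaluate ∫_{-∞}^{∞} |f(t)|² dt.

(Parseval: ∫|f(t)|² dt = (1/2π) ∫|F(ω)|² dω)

∫|f(t)|² dt = \frac{1}{15}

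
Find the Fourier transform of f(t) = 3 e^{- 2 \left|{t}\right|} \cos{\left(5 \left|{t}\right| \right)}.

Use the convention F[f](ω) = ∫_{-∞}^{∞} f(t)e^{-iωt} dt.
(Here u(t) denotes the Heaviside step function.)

F(ω) = \frac{12 \left(\omega^{2} + 29\right)}{\omega^{4} - 42 \omega^{2} + 841}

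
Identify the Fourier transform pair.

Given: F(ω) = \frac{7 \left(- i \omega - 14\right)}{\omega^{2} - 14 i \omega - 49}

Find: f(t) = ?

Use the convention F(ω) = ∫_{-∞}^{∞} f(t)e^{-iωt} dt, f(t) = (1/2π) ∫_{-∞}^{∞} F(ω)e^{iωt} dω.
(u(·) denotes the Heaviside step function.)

f(t) = 7 \left(7 t + 1\right) e^{- 7 t} u\left(t\right)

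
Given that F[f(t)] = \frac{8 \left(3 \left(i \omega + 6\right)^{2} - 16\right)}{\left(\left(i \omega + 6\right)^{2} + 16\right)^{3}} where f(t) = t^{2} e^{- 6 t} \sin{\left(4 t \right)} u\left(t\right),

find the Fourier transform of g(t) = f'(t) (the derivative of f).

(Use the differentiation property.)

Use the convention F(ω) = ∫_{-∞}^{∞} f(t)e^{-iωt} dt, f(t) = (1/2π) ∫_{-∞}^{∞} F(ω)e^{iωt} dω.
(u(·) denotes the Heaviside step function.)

F[g](ω) = \frac{8 i \omega \left(3 \left(i \omega + 6\right)^{2} - 16\right)}{\left(\left(i \omega + 6\right)^{2} + 16\right)^{3}}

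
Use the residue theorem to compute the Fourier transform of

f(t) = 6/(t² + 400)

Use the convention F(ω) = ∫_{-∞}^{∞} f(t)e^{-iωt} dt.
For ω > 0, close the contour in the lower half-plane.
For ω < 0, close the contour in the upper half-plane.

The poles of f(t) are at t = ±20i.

Let g(z) = f(z)e^{-iωz}; for large |z| the factor e^{-iωz} decays in the lower half-plane when ω > 0 and in the upper half-plane when ω < 0.

Case ω > 0 (lower half-plane, clockwise contour ⇒ F(ω) = -2πi·ΣRes):
  Res_{z = - 20 i} g(z) = \frac{3 i e^{- 20 \omega}}{20}
  F(ω) = -2πi·ΣRes = \frac{3 \pi e^{- 20 \omega}}{10}

Case ω < 0 (upper half-plane, counterclockwise contour ⇒ F(ω) = +2πi·ΣRes):
  Res_{z = 20 i} g(z) = - \frac{3 i e^{20 \omega}}{20}
  F(ω) = 2πi·ΣRes = \frac{3 \pi e^{20 \omega}}{10}

Both cases combine into a single formula in |ω|:

F(ω) = \frac{3 \pi e^{- 20 \left|{\omega}\right|}}{10}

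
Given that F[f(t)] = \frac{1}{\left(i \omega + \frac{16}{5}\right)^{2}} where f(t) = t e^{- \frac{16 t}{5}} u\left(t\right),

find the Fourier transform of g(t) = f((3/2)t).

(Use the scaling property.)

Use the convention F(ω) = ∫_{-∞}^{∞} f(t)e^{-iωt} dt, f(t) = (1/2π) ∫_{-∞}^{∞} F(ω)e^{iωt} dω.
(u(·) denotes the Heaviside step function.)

F[g](ω) = \frac{75}{2 \left(5 i \omega + 24\right)^{2}}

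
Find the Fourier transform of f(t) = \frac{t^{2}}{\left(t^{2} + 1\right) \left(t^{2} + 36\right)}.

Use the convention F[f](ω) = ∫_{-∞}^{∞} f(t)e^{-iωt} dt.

F(ω) = \frac{\pi \left(6 - e^{5 \left|{\omega}\right|}\right) e^{- 6 \left|{\omega}\right|}}{35}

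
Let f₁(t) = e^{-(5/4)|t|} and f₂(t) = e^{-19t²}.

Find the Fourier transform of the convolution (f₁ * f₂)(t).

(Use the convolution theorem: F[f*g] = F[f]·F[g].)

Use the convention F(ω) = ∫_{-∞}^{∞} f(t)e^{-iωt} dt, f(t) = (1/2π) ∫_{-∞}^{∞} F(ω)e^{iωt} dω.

F[f₁*f₂](ω) = \frac{40 \sqrt{19} \sqrt{\pi} e^{- \frac{\omega^{2}}{76}}}{19 \left(16 \omega^{2} + 25\right)}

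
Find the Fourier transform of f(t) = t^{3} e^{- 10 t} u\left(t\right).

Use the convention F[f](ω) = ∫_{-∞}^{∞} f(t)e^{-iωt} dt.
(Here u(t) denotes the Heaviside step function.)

F(ω) = \frac{6}{\left(i \omega + 10\right)^{4}}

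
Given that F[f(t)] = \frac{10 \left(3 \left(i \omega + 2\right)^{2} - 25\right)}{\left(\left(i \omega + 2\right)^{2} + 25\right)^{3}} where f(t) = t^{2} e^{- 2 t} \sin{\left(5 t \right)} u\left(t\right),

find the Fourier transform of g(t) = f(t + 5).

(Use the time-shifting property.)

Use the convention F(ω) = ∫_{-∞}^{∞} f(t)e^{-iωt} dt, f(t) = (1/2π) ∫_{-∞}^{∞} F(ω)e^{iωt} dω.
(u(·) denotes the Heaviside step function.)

F[g](ω) = \frac{\left(30 \left(i \omega + 2\right)^{2} - 250\right) e^{5 i \omega}}{\left(\left(i \omega + 2\right)^{2} + 25\right)^{3}}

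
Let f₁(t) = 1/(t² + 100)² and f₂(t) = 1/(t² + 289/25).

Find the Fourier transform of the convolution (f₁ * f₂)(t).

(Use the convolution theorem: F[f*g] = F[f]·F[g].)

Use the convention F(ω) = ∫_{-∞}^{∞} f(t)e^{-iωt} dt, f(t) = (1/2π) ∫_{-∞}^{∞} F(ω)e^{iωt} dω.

F[f₁*f₂](ω) = \frac{\pi^{2} \left(10 \left|{\omega}\right| + 1\right) e^{- \frac{67 \left|{\omega}\right|}{5}}}{6800}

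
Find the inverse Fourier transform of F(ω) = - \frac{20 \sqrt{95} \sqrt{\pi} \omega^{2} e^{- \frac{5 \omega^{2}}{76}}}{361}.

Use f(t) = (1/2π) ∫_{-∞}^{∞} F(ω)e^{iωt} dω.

f(t) = 4 \left(\frac{76 t^{2}}{5} - 2\right) e^{- \frac{19 t^{2}}{5}}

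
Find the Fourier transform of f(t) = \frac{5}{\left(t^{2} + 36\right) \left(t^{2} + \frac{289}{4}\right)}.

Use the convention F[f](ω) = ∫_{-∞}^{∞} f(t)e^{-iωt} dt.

F(ω) = \frac{2 \pi e^{- 6 \left|{\omega}\right|}}{87} - \frac{8 \pi e^{- \frac{17 \left|{\omega}\right|}{2}}}{493}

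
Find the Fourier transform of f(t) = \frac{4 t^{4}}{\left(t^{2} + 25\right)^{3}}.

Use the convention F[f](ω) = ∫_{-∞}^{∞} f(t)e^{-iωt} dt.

F(ω) = \frac{\pi \left(25 \omega^{2} - 25 \left|{\omega}\right| + 3\right) e^{- 5 \left|{\omega}\right|}}{10}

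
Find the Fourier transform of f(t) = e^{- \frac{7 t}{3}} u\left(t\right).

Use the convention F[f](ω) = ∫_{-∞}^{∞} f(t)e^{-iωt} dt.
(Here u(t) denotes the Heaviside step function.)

F(ω) = \frac{3}{3 i \omega + 7}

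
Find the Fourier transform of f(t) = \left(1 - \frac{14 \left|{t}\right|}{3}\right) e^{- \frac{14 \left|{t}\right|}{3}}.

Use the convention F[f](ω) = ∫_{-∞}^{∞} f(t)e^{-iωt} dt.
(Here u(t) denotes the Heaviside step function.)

F(ω) = \frac{1512 \omega^{2}}{\left(9 \omega^{2} + 196\right)^{2}}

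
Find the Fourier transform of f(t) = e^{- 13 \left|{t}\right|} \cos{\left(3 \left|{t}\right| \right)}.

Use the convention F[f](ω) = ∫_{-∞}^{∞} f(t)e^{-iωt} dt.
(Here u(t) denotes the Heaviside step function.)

F(ω) = \frac{26 \left(\omega^{2} + 178\right)}{\omega^{4} + 320 \omega^{2} + 31684}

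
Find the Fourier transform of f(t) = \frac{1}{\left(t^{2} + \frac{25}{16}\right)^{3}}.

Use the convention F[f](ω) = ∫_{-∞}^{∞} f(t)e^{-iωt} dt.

F(ω) = \frac{8 \pi \left(25 \omega^{2} + 60 \left|{\omega}\right| + 48\right) e^{- \frac{5 \left|{\omega}\right|}{4}}}{3125}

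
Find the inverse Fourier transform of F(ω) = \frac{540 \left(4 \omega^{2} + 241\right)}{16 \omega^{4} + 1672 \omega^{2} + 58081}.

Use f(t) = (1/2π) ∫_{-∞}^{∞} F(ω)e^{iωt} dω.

f(t) = 9 e^{- \frac{15 \left|{t}\right|}{2}} \cos{\left(2 \left|{t}\right| \right)}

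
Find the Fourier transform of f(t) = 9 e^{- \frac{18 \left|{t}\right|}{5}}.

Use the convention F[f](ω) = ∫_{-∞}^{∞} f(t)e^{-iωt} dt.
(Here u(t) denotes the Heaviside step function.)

F(ω) = \frac{1620}{25 \omega^{2} + 324}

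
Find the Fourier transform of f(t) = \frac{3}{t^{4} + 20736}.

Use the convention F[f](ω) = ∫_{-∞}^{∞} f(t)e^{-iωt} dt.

F(ω) = \frac{\pi e^{- 6 \sqrt{2} \left|{\omega}\right|} \sin{\left(6 \sqrt{2} \left|{\omega}\right| + \frac{\pi}{4} \right)}}{576}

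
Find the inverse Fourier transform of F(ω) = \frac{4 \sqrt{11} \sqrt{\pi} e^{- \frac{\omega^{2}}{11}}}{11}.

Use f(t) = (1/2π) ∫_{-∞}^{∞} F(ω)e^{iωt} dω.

f(t) = 2 e^{- \frac{11 t^{2}}{4}}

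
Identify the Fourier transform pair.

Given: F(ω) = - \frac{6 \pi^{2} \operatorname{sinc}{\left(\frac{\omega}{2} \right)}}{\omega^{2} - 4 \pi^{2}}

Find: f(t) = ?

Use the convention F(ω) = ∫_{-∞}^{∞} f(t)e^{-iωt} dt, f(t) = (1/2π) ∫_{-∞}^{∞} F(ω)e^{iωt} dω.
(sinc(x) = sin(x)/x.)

f(t) = 3 \left(\begin{cases} \frac{\cos{\left(2 \pi t \right)}}{2} + \frac{1}{2} & \text{for}\: \left|{t}\right| < \frac{1}{2} \\0 & \text{otherwise} \end{cases}\right)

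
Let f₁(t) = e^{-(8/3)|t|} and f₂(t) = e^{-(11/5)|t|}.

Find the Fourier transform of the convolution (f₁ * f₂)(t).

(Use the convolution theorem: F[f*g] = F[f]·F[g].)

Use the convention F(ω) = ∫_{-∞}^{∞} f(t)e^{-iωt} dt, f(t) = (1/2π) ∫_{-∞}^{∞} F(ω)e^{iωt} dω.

F[f₁*f₂](ω) = \frac{5280}{225 \omega^{4} + 2689 \omega^{2} + 7744}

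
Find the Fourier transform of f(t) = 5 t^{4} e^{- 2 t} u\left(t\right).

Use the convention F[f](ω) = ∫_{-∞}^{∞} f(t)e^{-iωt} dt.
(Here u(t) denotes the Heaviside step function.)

F(ω) = \frac{120}{\left(i \omega + 2\right)^{5}}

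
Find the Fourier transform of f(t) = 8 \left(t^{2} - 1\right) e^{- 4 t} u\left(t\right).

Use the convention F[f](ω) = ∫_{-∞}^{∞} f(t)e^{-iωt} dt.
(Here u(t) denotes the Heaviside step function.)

F(ω) = \frac{8 \left(2 i \omega - \left(i \omega + 4\right)^{3} + 8\right)}{\left(i \omega + 4\right)^{4}}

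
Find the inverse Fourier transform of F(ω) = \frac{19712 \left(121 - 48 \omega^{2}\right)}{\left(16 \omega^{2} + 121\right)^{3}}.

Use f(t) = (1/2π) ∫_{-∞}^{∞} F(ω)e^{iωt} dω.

f(t) = 7 t^{2} e^{- \frac{11 \left|{t}\right|}{4}}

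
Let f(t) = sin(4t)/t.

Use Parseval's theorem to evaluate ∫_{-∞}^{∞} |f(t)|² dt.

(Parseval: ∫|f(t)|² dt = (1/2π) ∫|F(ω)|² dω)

∫|f(t)|² dt = 4 \pi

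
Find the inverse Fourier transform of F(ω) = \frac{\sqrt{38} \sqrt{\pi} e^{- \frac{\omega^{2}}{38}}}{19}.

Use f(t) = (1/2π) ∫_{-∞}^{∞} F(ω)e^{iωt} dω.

f(t) = e^{- \frac{19 t^{2}}{2}}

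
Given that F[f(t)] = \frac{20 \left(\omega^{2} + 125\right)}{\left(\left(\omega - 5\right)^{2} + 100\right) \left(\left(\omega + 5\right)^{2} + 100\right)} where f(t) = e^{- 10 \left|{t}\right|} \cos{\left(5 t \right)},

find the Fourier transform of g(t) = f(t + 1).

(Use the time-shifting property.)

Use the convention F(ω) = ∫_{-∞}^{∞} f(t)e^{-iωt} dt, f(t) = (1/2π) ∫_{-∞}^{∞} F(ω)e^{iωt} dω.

F[g](ω) = \frac{20 \left(\omega^{2} + 125\right) e^{i \omega}}{\omega^{4} + 150 \omega^{2} + 15625}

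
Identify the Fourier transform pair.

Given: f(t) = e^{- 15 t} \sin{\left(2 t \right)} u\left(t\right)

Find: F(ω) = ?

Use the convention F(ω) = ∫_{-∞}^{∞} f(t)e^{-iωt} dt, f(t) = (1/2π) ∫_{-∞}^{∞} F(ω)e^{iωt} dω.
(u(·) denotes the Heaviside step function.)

F(ω) = \frac{2}{\left(i \omega + 15\right)^{2} + 4}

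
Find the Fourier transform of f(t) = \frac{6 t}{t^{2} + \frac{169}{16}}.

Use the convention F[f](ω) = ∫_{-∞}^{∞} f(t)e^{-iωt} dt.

F(ω) = - 6 i \pi e^{- \frac{13 \left|{\omega}\right|}{4}} \operatorname{sign}{\left(\omega \right)}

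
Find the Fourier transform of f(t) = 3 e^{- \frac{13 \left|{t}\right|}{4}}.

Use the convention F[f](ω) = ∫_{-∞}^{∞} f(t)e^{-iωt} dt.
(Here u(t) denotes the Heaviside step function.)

F(ω) = \frac{312}{16 \omega^{2} + 169}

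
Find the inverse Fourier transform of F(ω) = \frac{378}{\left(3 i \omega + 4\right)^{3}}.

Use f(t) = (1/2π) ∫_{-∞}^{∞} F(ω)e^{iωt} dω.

f(t) = 7 t^{2} e^{- \frac{4 t}{3}} u\left(t\right)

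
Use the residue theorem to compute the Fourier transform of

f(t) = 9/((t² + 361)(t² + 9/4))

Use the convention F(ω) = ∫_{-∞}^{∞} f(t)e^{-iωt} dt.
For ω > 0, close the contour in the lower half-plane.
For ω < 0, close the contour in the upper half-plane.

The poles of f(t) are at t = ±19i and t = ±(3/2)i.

Let g(z) = f(z)e^{-iωz}; for large |z| the factor e^{-iωz} decays in the lower half-plane when ω > 0 and in the upper half-plane when ω < 0.

Case ω > 0 (lower half-plane, clockwise contour ⇒ F(ω) = -2πi·ΣRes):
  Res_{z = - 19 i} g(z) = - \frac{18 i e^{- 19 \omega}}{27265}
  Res_{z = - \frac{3 i}{2}} g(z) = \frac{12 i e^{- \frac{3 \omega}{2}}}{1435}
  F(ω) = -2πi·ΣRes = - \frac{36 \pi e^{- 19 \omega}}{27265} + \frac{24 \pi e^{- \frac{3 \omega}{2}}}{1435}

Case ω < 0 (upper half-plane, counterclockwise contour ⇒ F(ω) = +2πi·ΣRes):
  Res_{z = 19 i} g(z) = \frac{18 i e^{19 \omega}}{27265}
  Res_{z = \frac{3 i}{2}} g(z) = - \frac{12 i e^{\frac{3 \omega}{2}}}{1435}
  F(ω) = 2πi·ΣRes = \frac{12 \pi \left(38 e^{\frac{3 \omega}{2}} - 3 e^{19 \omega}\right)}{27265}

Both cases combine into a single formula in |ω|:

F(ω) = - \frac{36 \pi e^{- 19 \left|{\omega}\right|}}{27265} + \frac{24 \pi e^{- \frac{3 \left|{\omega}\right|}{2}}}{1435}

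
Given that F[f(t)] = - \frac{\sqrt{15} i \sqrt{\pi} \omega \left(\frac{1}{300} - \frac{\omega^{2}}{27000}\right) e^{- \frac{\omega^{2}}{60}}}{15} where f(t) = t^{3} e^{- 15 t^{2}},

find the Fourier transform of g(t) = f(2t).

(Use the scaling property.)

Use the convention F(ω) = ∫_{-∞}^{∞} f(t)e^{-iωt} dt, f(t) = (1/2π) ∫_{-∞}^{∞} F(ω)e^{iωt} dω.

F[g](ω) = \frac{\sqrt{15} i \sqrt{\pi} \omega \left(\omega^{2} - 360\right) e^{- \frac{\omega^{2}}{240}}}{6480000}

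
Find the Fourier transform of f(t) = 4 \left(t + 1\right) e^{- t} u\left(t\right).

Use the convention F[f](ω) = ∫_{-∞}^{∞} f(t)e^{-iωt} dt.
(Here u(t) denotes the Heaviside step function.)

F(ω) = \frac{4 \left(- i \omega - 2\right)}{\omega^{2} - 2 i \omega - 1}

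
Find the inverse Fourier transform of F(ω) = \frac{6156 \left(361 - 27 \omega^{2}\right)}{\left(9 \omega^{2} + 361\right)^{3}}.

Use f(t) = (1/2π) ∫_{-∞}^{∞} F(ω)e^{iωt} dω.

f(t) = 3 t^{2} e^{- \frac{19 \left|{t}\right|}{3}}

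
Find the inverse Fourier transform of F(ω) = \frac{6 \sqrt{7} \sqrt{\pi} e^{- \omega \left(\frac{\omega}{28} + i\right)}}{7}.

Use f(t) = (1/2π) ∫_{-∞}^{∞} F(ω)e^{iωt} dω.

f(t) = 6 e^{- 7 \left(t - 1\right)^{2}}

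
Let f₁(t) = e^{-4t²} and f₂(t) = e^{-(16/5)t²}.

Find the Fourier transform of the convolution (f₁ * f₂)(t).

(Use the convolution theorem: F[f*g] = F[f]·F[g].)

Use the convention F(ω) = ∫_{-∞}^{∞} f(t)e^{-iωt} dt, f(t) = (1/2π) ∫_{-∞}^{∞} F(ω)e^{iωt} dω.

F[f₁*f₂](ω) = \frac{\sqrt{5} \pi e^{- \frac{9 \omega^{2}}{64}}}{8}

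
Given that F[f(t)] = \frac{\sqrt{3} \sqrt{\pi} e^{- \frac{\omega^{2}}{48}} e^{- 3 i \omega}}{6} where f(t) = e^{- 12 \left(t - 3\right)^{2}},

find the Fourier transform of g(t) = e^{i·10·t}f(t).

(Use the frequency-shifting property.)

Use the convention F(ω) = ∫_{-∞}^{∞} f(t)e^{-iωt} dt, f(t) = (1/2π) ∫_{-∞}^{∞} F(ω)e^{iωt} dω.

F[g](ω) = \frac{\sqrt{3} \sqrt{\pi} e^{- \frac{\left(\omega - 10\right) \left(\omega - 10 + 144 i\right)}{48}}}{6}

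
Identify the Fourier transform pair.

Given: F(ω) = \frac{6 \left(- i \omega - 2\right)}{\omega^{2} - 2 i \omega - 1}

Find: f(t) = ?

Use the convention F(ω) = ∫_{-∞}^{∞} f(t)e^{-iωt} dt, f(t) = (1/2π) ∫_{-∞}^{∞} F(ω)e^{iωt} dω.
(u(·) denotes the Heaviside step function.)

f(t) = 6 \left(t + 1\right) e^{- t} u\left(t\right)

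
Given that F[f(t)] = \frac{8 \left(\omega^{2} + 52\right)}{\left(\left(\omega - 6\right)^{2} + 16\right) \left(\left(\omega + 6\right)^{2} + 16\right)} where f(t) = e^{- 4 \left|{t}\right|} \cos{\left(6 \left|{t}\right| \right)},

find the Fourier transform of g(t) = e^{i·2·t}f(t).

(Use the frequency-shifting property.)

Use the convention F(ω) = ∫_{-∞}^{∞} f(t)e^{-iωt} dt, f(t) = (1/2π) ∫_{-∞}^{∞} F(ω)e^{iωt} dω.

F[g](ω) = \frac{8 \left(\left(\omega - 2\right)^{2} + 52\right)}{\left(\left(\omega - 8\right)^{2} + 16\right) \left(\left(\omega + 4\right)^{2} + 16\right)}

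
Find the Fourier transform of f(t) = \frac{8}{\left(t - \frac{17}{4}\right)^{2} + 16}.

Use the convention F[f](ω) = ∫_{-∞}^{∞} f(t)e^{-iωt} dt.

F(ω) = 2 \pi e^{- \frac{17 i \omega}{4} - 4 \left|{\omega}\right|}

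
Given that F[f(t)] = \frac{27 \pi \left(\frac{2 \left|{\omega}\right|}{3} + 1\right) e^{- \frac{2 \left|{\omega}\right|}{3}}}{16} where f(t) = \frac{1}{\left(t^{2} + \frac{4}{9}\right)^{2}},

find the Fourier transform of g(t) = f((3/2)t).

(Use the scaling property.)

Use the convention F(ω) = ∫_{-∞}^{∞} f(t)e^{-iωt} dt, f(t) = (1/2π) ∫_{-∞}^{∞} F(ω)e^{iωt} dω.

F[g](ω) = \frac{\pi \left(4 \left|{\omega}\right| + 9\right) e^{- \frac{4 \left|{\omega}\right|}{9}}}{8}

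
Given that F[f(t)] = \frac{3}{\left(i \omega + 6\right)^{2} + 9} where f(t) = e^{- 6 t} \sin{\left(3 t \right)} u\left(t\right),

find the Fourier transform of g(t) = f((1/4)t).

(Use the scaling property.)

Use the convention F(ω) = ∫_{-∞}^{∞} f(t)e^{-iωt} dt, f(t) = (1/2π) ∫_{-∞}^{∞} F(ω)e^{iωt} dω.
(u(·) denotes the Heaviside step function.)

F[g](ω) = \frac{12}{4 \left(2 i \omega + 3\right)^{2} + 9}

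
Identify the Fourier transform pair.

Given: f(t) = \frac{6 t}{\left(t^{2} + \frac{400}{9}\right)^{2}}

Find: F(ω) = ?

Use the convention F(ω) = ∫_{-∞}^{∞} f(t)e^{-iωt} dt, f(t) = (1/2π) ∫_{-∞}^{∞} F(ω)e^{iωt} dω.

F(ω) = - \frac{9 i \pi \omega e^{- \frac{20 \left|{\omega}\right|}{3}}}{20}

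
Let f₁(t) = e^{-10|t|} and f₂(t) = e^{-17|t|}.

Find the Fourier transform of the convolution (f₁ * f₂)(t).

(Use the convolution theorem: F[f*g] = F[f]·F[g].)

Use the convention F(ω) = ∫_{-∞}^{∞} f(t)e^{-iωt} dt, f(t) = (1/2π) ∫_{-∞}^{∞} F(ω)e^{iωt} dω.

F[f₁*f₂](ω) = \frac{680}{\left(\omega^{2} + 100\right) \left(\omega^{2} + 289\right)}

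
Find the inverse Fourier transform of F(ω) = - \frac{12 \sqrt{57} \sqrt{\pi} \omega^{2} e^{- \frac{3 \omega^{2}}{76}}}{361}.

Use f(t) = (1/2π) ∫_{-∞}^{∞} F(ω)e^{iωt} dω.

f(t) = 4 \left(\frac{76 t^{2}}{3} - 2\right) e^{- \frac{19 t^{2}}{3}}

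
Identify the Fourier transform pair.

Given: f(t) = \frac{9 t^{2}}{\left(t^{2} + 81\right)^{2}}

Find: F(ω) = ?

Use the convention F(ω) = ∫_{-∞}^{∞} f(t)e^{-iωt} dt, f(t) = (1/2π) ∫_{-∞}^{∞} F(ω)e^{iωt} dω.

F(ω) = \frac{\pi \left(1 - 9 \left|{\omega}\right|\right) e^{- 9 \left|{\omega}\right|}}{2}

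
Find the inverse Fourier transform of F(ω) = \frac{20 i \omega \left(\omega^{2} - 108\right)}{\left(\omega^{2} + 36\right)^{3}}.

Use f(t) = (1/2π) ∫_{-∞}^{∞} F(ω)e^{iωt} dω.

f(t) = 5 t e^{- 6 \left|{t}\right|} \left|{t}\right|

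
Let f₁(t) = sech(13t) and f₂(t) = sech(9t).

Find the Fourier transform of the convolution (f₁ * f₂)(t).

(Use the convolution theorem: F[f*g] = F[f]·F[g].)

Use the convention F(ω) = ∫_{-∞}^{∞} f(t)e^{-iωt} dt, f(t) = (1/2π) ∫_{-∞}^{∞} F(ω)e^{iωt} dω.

F[f₁*f₂](ω) = \frac{\pi^{2}}{117 \cosh{\left(\frac{\pi \omega}{26} \right)} \cosh{\left(\frac{\pi \omega}{18} \right)}}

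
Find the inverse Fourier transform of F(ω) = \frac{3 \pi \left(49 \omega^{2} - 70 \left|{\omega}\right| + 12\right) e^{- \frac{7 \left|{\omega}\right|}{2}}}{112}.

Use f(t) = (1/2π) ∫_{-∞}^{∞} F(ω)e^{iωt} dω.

f(t) = \frac{3 t^{4}}{\left(t^{2} + \frac{49}{4}\right)^{3}}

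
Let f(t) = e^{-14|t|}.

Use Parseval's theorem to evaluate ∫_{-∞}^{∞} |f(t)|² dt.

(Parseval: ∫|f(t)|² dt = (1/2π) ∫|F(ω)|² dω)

∫|f(t)|² dt = \frac{1}{14}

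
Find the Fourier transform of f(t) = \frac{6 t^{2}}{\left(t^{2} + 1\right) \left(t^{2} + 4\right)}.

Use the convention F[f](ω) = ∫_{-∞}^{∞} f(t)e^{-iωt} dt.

F(ω) = 2 \pi \left(2 - e^{\left|{\omega}\right|}\right) e^{- 2 \left|{\omega}\right|}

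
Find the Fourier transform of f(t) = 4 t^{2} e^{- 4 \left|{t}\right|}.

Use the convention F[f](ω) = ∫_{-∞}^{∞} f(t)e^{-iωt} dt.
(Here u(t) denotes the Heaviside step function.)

F(ω) = \frac{64 \left(16 - 3 \omega^{2}\right)}{\left(\omega^{2} + 16\right)^{3}}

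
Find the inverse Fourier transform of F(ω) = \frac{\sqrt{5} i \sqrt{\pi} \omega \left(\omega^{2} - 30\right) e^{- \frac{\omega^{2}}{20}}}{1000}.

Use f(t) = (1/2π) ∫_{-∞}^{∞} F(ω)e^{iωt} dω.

f(t) = 5 t^{3} e^{- 5 t^{2}}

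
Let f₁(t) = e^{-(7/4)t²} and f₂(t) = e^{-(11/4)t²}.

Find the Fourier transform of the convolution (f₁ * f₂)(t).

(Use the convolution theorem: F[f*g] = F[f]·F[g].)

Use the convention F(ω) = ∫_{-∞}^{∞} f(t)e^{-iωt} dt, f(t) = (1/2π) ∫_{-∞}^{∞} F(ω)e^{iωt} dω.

F[f₁*f₂](ω) = \frac{4 \sqrt{77} \pi e^{- \frac{18 \omega^{2}}{77}}}{77}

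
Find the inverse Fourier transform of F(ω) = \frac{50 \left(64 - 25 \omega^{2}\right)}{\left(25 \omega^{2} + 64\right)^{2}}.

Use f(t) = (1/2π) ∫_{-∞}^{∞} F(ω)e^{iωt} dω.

f(t) = e^{- \frac{8 \left|{t}\right|}{5}} \left|{t}\right|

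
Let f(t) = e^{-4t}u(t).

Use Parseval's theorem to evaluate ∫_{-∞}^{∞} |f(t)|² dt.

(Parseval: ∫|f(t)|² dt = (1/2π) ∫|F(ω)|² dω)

∫|f(t)|² dt = \frac{1}{8}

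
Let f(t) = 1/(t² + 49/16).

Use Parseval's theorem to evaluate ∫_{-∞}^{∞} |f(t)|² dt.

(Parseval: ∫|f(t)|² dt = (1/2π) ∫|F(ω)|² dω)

∫|f(t)|² dt = \frac{32 \pi}{343}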